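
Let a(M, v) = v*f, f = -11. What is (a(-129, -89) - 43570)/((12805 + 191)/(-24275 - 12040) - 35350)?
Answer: 171854685/142638694 ≈ 1.2048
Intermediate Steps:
a(M, v) = -11*v (a(M, v) = v*(-11) = -11*v)
(a(-129, -89) - 43570)/((12805 + 191)/(-24275 - 12040) - 35350) = (-11*(-89) - 43570)/((12805 + 191)/(-24275 - 12040) - 35350) = (979 - 43570)/(12996/(-36315) - 35350) = -42591/(12996*(-1/36315) - 35350) = -42591/(-1444/4035 - 35350) = -42591/(-142638694/4035) = -42591*(-4035/142638694) = 171854685/142638694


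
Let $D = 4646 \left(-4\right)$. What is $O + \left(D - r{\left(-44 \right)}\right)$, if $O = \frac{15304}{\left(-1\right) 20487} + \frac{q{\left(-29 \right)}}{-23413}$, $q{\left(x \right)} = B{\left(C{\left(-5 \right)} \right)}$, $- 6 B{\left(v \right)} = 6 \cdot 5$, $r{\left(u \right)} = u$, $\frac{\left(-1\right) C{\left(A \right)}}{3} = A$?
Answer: $- \frac{8893294118857}{479662131} \approx -18541.0$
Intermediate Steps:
$C{\left(A \right)} = - 3 A$
$D = -18584$
$B{\left(v \right)} = -5$ ($B{\left(v \right)} = - \frac{6 \cdot 5}{6} = \left(- \frac{1}{6}\right) 30 = -5$)
$q{\left(x \right)} = -5$
$O = - \frac{358210117}{479662131}$ ($O = \frac{15304}{\left(-1\right) 20487} - \frac{5}{-23413} = \frac{15304}{-20487} - - \frac{5}{23413} = 15304 \left(- \frac{1}{20487}\right) + \frac{5}{23413} = - \frac{15304}{20487} + \frac{5}{23413} = - \frac{358210117}{479662131} \approx -0.7468$)
$O + \left(D - r{\left(-44 \right)}\right) = - \frac{358210117}{479662131} - 18540 = - \frac{8893294118857}{479662131}$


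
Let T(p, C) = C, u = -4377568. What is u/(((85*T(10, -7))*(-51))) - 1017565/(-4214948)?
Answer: -1083549616267/7523682180 ≈ -144.02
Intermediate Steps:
u/(((85*T(10, -7))*(-51))) - 1017565/(-4214948) = -4377568/((85*(-7))*(-51)) - 1017565/(-4214948) = -4377568/((-595*(-51))) - 1017565*(-1/4214948) = -4377568/30345 + 1017565/4214948 = -4377568*1/30345 + 1017565/4214948 = -257504/1785 + 1017565/4214948 = -1083549616267/7523682180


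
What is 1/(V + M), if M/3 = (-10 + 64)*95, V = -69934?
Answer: -1/54544 ≈ -1.8334e-5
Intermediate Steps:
M = 15390 (M = 3*((-10 + 64)*95) = 3*(54*95) = 3*5130 = 15390)
1/(V + M) = 1/(-69934 + 15390) = 1/(-54544) = -1/54544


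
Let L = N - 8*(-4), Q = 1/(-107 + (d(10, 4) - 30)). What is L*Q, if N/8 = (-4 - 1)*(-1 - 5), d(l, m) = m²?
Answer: -272/121 ≈ -2.2479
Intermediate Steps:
Q = -1/121 (Q = 1/(-107 + (4² - 30)) = 1/(-107 + (16 - 30)) = 1/(-107 - 14) = 1/(-121) = -1/121 ≈ -0.0082645)
N = 240 (N = 8*((-4 - 1)*(-1 - 5)) = 8*(-5*(-6)) = 8*30 = 240)
L = 272 (L = 240 - 8*(-4) = 240 + 32 = 272)
L*Q = 272*(-1/121) = -272/121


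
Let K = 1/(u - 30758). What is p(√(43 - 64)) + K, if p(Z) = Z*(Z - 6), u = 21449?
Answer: -195490/9309 - 6*I*√21 ≈ -21.0 - 27.495*I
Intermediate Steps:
K = -1/9309 (K = 1/(21449 - 30758) = 1/(-9309) = -1/9309 ≈ -0.00010742)
p(Z) = Z*(-6 + Z)
p(√(43 - 64)) + K = √(43 - 64)*(-6 + √(43 - 64)) - 1/9309 = √(-21)*(-6 + √(-21)) - 1/9309 = (I*√21)*(-6 + I*√21) - 1/9309 = I*√21*(-6 + I*√21) - 1/9309 = -1/9309 + I*√21*(-6 + I*√21)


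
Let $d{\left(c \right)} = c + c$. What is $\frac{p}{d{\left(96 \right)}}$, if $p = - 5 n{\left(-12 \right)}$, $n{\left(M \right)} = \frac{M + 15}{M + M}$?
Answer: $\frac{5}{1536} \approx 0.0032552$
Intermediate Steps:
$n{\left(M \right)} = \frac{15 + M}{2 M}$
$d{\left(c \right)} = 2 c$
$p = \frac{5}{8}$ ($p = - 5 \frac{15 - 12}{2 \left(-12\right)} = - 5 \cdot \frac{1}{2} \left(- \frac{1}{12}\right) 3 = \left(-5\right) \left(- \frac{1}{8}\right) = \frac{5}{8} \approx 0.625$)
$\frac{p}{d{\left(96 \right)}} = \frac{5}{8 \cdot 2 \cdot 96} = \frac{5}{8 \cdot 192} = \frac{5}{8} \cdot \frac{1}{192} = \frac{5}{1536}$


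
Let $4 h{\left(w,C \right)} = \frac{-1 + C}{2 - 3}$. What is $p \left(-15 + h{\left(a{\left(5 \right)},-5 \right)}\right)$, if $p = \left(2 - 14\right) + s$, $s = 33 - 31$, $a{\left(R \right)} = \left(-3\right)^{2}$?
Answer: $135$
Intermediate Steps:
$a{\left(R \right)} = 9$
$s = 2$
$h{\left(w,C \right)} = \frac{1}{4} - \frac{C}{4}$ ($h{\left(w,C \right)} = \frac{\left(-1 + C\right) \frac{1}{2 - 3}}{4} = \frac{\left(-1 + C\right) \frac{1}{-1}}{4} = \frac{\left(-1 + C\right) \left(-1\right)}{4} = \frac{1 - C}{4} = \frac{1}{4} - \frac{C}{4}$)
$p = -10$ ($p = \left(2 - 14\right) + 2 = -12 + 2 = -10$)
$p \left(-15 + h{\left(a{\left(5 \right)},-5 \right)}\right) = - 10 \left(-15 + \left(\frac{1}{4} - - \frac{5}{4}\right)\right) = - 10 \left(-15 + \left(\frac{1}{4} + \frac{5}{4}\right)\right) = - 10 \left(-15 + \frac{3}{2}\right) = \left(-10\right) \left(- \frac{27}{2}\right) = 135$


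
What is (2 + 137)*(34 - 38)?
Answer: -556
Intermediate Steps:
(2 + 137)*(34 - 38) = 139*(-4) = -556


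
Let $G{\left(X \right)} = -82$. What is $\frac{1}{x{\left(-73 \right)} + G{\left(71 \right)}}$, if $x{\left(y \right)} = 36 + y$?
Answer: $- \frac{1}{119} \approx -0.0084034$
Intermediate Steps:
$\frac{1}{x{\left(-73 \right)} + G{\left(71 \right)}} = \frac{1}{\left(36 - 73\right) - 82} = \frac{1}{-37 - 82} = \frac{1}{-119} = - \frac{1}{119}$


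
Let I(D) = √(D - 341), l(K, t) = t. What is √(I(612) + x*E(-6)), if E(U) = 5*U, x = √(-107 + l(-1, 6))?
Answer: √(√271 - 30*I*√101) ≈ 12.618 - 11.947*I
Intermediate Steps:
I(D) = √(-341 + D)
x = I*√101 (x = √(-107 + 6) = √(-101) = I*√101 ≈ 10.05*I)
√(I(612) + x*E(-6)) = √(√(-341 + 612) + (I*√101)*(5*(-6))) = √(√271 + (I*√101)*(-30)) = √(√271 - 30*I*√101)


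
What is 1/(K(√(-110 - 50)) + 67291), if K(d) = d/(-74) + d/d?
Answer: 23030687/1549780989614 + 37*I*√10/3099561979228 ≈ 1.4861e-5 + 3.7749e-11*I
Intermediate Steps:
K(d) = 1 - d/74 (K(d) = d*(-1/74) + 1 = -d/74 + 1 = 1 - d/74)
1/(K(√(-110 - 50)) + 67291) = 1/((1 - √(-110 - 50)/74) + 67291) = 1/((1 - 2*I*√10/37) + 67291) = 1/(67292 - 2*I*√10/37)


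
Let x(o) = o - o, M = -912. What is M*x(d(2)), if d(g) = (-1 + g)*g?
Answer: 0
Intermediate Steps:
d(g) = g*(-1 + g)
x(o) = 0
M*x(d(2)) = -912*0 = 0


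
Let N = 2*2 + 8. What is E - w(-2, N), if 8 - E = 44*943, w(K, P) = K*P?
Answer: -41460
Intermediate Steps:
N = 12 (N = 4 + 8 = 12)
E = -41484 (E = 8 - 44*943 = 8 - 1*41492 = 8 - 41492 = -41484)
E - w(-2, N) = -41484 - (-2)*12 = -41484 - 1*(-24) = -41484 + 24 = -41460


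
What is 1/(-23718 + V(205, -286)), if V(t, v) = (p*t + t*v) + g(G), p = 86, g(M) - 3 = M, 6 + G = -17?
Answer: -1/64738 ≈ -1.5447e-5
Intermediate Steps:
G = -23 (G = -6 - 17 = -23)
g(M) = 3 + M
V(t, v) = -20 + 86*t + t*v (V(t, v) = (86*t + t*v) + (3 - 23) = (86*t + t*v) - 20 = -20 + 86*t + t*v)
1/(-23718 + V(205, -286)) = 1/(-23718 + (-20 + 86*205 + 205*(-286))) = 1/(-23718 + (-20 + 17630 - 58630)) = 1/(-23718 - 41020) = 1/(-64738) = -1/64738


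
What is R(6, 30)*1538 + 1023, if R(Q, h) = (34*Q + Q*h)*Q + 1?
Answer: 3546113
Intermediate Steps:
R(Q, h) = 1 + Q*(34*Q + Q*h) (R(Q, h) = Q*(34*Q + Q*h) + 1 = 1 + Q*(34*Q + Q*h))
R(6, 30)*1538 + 1023 = (1 + 34*6² + 30*6²)*1538 + 1023 = (1 + 34*36 + 30*36)*1538 + 1023 = (1 + 1224 + 1080)*1538 + 1023 = 2305*1538 + 1023 = 3545090 + 1023 = 3546113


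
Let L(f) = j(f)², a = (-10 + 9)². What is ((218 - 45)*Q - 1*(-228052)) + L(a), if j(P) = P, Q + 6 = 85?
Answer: 241720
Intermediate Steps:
Q = 79 (Q = -6 + 85 = 79)
a = 1 (a = (-1)² = 1)
L(f) = f²
((218 - 45)*Q - 1*(-228052)) + L(a) = ((218 - 45)*79 - 1*(-228052)) + 1² = (173*79 + 228052) + 1 = (13667 + 228052) + 1 = 241719 + 1 = 241720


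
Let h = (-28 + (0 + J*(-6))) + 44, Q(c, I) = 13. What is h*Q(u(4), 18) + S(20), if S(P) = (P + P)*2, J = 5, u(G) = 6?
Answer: -102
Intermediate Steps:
S(P) = 4*P (S(P) = (2*P)*2 = 4*P)
h = -14 (h = (-28 + (0 + 5*(-6))) + 44 = (-28 + (0 - 30)) + 44 = (-28 - 30) + 44 = -58 + 44 = -14)
h*Q(u(4), 18) + S(20) = -14*13 + 4*20 = -182 + 80 = -102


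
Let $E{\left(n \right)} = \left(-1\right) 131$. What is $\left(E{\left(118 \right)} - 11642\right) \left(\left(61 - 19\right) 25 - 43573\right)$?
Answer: $500623279$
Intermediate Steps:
$E{\left(n \right)} = -131$
$\left(E{\left(118 \right)} - 11642\right) \left(\left(61 - 19\right) 25 - 43573\right) = \left(-131 - 11642\right) \left(\left(61 - 19\right) 25 - 43573\right) = - 11773 \left(42 \cdot 25 - 43573\right) = - 11773 \left(1050 - 43573\right) = \left(-11773\right) \left(-42523\right) = 500623279$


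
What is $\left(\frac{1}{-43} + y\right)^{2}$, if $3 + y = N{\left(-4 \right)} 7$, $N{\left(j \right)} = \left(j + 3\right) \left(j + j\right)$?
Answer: $\frac{5189284}{1849} \approx 2806.5$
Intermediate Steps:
$N{\left(j \right)} = 2 j \left(3 + j\right)$ ($N{\left(j \right)} = \left(3 + j\right) 2 j = 2 j \left(3 + j\right)$)
$y = 53$ ($y = -3 + 2 \left(-4\right) \left(3 - 4\right) 7 = -3 + 2 \left(-4\right) \left(-1\right) 7 = -3 + 8 \cdot 7 = -3 + 56 = 53$)
$\left(\frac{1}{-43} + y\right)^{2} = \left(\frac{1}{-43} + 53\right)^{2} = \left(- \frac{1}{43} + 53\right)^{2} = \left(\frac{2278}{43}\right)^{2} = \frac{5189284}{1849}$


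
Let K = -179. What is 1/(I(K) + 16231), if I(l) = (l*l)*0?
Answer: 1/16231 ≈ 6.1610e-5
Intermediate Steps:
I(l) = 0 (I(l) = l²*0 = 0)
1/(I(K) + 16231) = 1/(0 + 16231) = 1/16231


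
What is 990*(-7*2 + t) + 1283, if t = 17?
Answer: 4253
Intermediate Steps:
990*(-7*2 + t) + 1283 = 990*(-7*2 + 17) + 1283 = 990*(-14 + 17) + 1283 = 990*3 + 1283 = 2970 + 1283 = 4253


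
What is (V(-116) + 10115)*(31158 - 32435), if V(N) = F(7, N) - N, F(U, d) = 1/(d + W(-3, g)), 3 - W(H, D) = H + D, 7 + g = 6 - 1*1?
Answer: -1411017319/108 ≈ -1.3065e+7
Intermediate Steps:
g = -2 (g = -7 + (6 - 1*1) = -7 + (6 - 1) = -7 + 5 = -2)
W(H, D) = 3 - D - H (W(H, D) = 3 - (H + D) = 3 - (D + H) = 3 + (-D - H) = 3 - D - H)
F(U, d) = 1/(8 + d) (F(U, d) = 1/(d + (3 - 1*(-2) - 1*(-3))) = 1/(d + (3 + 2 + 3)) = 1/(d + 8) = 1/(8 + d))
V(N) = 1/(8 + N) - N
(V(-116) + 10115)*(31158 - 32435) = ((1 - 1*(-116)*(8 - 116))/(8 - 116) + 10115)*(31158 - 32435) = ((1 - 1*(-116)*(-108))/(-108) + 10115)*(-1277) = (-(1 - 12528)/108 + 10115)*(-1277) = (-1/108*(-12527) + 10115)*(-1277) = (12527/108 + 10115)*(-1277) = (1104947/108)*(-1277) = -1411017319/108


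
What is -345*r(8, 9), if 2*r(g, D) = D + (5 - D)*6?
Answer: 5175/2 ≈ 2587.5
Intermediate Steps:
r(g, D) = 15 - 5*D/2 (r(g, D) = (D + (5 - D)*6)/2 = (D + (30 - 6*D))/2 = (30 - 5*D)/2 = 15 - 5*D/2)
-345*r(8, 9) = -345*(15 - 5/2*9) = -345*(15 - 45/2) = -345*(-15/2) = 5175/2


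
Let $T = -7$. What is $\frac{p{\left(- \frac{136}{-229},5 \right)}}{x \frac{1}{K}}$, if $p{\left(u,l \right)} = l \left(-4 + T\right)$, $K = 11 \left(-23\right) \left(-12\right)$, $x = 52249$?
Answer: $- \frac{166980}{52249} \approx -3.1959$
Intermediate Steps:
$K = 3036$ ($K = \left(-253\right) \left(-12\right) = 3036$)
$p{\left(u,l \right)} = - 11 l$ ($p{\left(u,l \right)} = l \left(-4 - 7\right) = l \left(-11\right) = - 11 l$)
$\frac{p{\left(- \frac{136}{-229},5 \right)}}{x \frac{1}{K}} = \frac{\left(-11\right) 5}{52249 \cdot \frac{1}{3036}} = - \frac{55}{52249 \cdot \frac{1}{3036}} = - \frac{55}{\frac{52249}{3036}} = \left(-55\right) \frac{3036}{52249} = - \frac{166980}{52249}$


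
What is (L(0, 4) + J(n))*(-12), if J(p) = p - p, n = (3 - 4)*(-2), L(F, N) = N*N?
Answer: -192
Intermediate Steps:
L(F, N) = N**2
n = 2 (n = -1*(-2) = 2)
J(p) = 0
(L(0, 4) + J(n))*(-12) = (4**2 + 0)*(-12) = (16 + 0)*(-12) = 16*(-12) = -192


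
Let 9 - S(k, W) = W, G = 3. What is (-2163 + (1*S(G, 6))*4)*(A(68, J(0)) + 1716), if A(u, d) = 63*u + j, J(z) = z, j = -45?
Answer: -12809205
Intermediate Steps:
S(k, W) = 9 - W
A(u, d) = -45 + 63*u (A(u, d) = 63*u - 45 = -45 + 63*u)
(-2163 + (1*S(G, 6))*4)*(A(68, J(0)) + 1716) = (-2163 + (1*(9 - 1*6))*4)*((-45 + 63*68) + 1716) = (-2163 + (1*(9 - 6))*4)*((-45 + 4284) + 1716) = (-2163 + (1*3)*4)*(4239 + 1716) = (-2163 + 3*4)*5955 = (-2163 + 12)*5955 = -2151*5955 = -12809205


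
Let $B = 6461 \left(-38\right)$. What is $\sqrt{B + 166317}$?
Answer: $i \sqrt{79201} \approx 281.43 i$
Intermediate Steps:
$B = -245518$
$\sqrt{B + 166317} = \sqrt{-245518 + 166317} = \sqrt{-79201} = i \sqrt{79201}$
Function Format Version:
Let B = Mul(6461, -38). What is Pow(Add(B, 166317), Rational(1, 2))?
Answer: Mul(I, Pow(79201, Rational(1, 2))) ≈ Mul(281.43, I)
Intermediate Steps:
B = -245518
Pow(Add(B, 166317), Rational(1, 2)) = Pow(Add(-245518, 166317), Rational(1, 2)) = Pow(-79201, Rational(1, 2)) = Mul(I, Pow(79201, Rational(1, 2)))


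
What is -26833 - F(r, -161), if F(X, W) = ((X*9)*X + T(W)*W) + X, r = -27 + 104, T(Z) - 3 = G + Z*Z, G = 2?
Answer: 4093815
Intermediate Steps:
T(Z) = 5 + Z² (T(Z) = 3 + (2 + Z*Z) = 3 + (2 + Z²) = 5 + Z²)
r = 77
F(X, W) = X + 9*X² + W*(5 + W²) (F(X, W) = ((X*9)*X + (5 + W²)*W) + X = ((9*X)*X + W*(5 + W²)) + X = (9*X² + W*(5 + W²)) + X = X + 9*X² + W*(5 + W²))
-26833 - F(r, -161) = -26833 - (77 + 9*77² - 161*(5 + (-161)²)) = -26833 - (77 + 9*5929 - 161*(5 + 25921)) = -26833 - (77 + 53361 - 161*25926) = -26833 - (77 + 53361 - 4174086) = -26833 - 1*(-4120648) = -26833 + 4120648 = 4093815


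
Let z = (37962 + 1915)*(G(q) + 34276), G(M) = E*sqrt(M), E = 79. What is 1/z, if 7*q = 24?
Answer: 59983/81984713876974 - 79*sqrt(42)/163969427753948 ≈ 7.2851e-10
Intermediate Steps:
q = 24/7 (q = (1/7)*24 = 24/7 ≈ 3.4286)
G(M) = 79*sqrt(M)
z = 1366824052 + 6300566*sqrt(42)/7 (z = (37962 + 1915)*(79*sqrt(24/7) + 34276) = 39877*(79*(2*sqrt(42)/7) + 34276) = 39877*(158*sqrt(42)/7 + 34276) = 39877*(34276 + 158*sqrt(42)/7) = 1366824052 + 6300566*sqrt(42)/7 ≈ 1.3727e+9)
1/z = 1/(1366824052 + 6300566*sqrt(42)/7)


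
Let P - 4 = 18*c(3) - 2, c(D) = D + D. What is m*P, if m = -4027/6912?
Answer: -221485/3456 ≈ -64.087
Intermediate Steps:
c(D) = 2*D
m = -4027/6912 (m = -4027*1/6912 = -4027/6912 ≈ -0.58261)
P = 110 (P = 4 + (18*(2*3) - 2) = 4 + (18*6 - 2) = 4 + (108 - 2) = 4 + 106 = 110)
m*P = -4027/6912*110 = -221485/3456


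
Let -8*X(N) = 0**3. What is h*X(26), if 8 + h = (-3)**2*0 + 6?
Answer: 0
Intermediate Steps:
X(N) = 0 (X(N) = -1/8*0**3 = -1/8*0 = 0)
h = -2 (h = -8 + ((-3)**2*0 + 6) = -8 + (9*0 + 6) = -8 + (0 + 6) = -8 + 6 = -2)
h*X(26) = -2*0 = 0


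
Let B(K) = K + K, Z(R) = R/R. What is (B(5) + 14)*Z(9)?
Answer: 24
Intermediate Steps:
Z(R) = 1
B(K) = 2*K
(B(5) + 14)*Z(9) = (2*5 + 14)*1 = (10 + 14)*1 = 24*1 = 24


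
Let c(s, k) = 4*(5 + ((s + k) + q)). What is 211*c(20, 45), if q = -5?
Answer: 54860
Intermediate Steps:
c(s, k) = 4*k + 4*s (c(s, k) = 4*(5 + ((s + k) - 5)) = 4*(5 + ((k + s) - 5)) = 4*(5 + (-5 + k + s)) = 4*(k + s) = 4*k + 4*s)
211*c(20, 45) = 211*(4*45 + 4*20) = 211*(180 + 80) = 211*260 = 54860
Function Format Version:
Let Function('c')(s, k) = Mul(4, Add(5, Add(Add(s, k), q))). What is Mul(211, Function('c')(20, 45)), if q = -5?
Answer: 54860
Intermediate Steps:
Function('c')(s, k) = Add(Mul(4, k), Mul(4, s)) (Function('c')(s, k) = Mul(4, Add(5, Add(Add(s, k), -5))) = Mul(4, Add(5, Add(Add(k, s), -5))) = Mul(4, Add(5, Add(-5, k, s))) = Mul(4, Add(k, s)) = Add(Mul(4, k), Mul(4, s)))
Mul(211, Function('c')(20, 45)) = Mul(211, Add(Mul(4, 45), Mul(4, 20))) = Mul(211, Add(180, 80)) = Mul(211, 260) = 54860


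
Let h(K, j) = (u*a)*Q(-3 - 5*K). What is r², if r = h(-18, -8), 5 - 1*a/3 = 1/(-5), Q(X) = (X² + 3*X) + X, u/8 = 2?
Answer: 97622620333056/25 ≈ 3.9049e+12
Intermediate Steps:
u = 16 (u = 8*2 = 16)
Q(X) = X² + 4*X
a = 78/5 (a = 15 - 3/(-5) = 15 - 3*(-⅕) = 15 + ⅗ = 78/5 ≈ 15.600)
h(K, j) = 1248*(1 - 5*K)*(-3 - 5*K)/5 (h(K, j) = (16*(78/5))*((-3 - 5*K)*(4 + (-3 - 5*K))) = 1248*((-3 - 5*K)*(1 - 5*K))/5 = 1248*((1 - 5*K)*(-3 - 5*K))/5 = 1248*(1 - 5*K)*(-3 - 5*K)/5)
r = 9880416/5 (r = -3744/5 + 2496*(-18) + 6240*(-18)² = -3744/5 - 44928 + 6240*324 = -3744/5 - 44928 + 2021760 = 9880416/5 ≈ 1.9761e+6)
r² = (9880416/5)² = 97622620333056/25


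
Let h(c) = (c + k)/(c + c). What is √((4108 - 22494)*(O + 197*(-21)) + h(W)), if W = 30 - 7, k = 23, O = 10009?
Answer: I*√107962591 ≈ 10391.0*I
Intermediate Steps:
W = 23
h(c) = (23 + c)/(2*c) (h(c) = (c + 23)/(c + c) = (23 + c)/((2*c)) = (23 + c)*(1/(2*c)) = (23 + c)/(2*c))
√((4108 - 22494)*(O + 197*(-21)) + h(W)) = √((4108 - 22494)*(10009 + 197*(-21)) + (½)*(23 + 23)/23) = √(-18386*(10009 - 4137) + (½)*(1/23)*46) = √(-18386*5872 + 1) = √(-107962592 + 1) = √(-107962591) = I*√107962591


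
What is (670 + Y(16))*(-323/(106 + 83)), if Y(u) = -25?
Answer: -69445/63 ≈ -1102.3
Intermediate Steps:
(670 + Y(16))*(-323/(106 + 83)) = (670 - 25)*(-323/(106 + 83)) = 645*(-323/189) = -69445/63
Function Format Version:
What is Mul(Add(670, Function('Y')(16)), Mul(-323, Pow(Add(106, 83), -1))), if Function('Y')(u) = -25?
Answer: Rational(-69445, 63) ≈ -1102.3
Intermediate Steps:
Mul(Add(670, Function('Y')(16)), Mul(-323, Pow(Add(106, 83), -1))) = Mul(Add(670, -25), Mul(-323, Pow(Add(106, 83), -1))) = Mul(645, Mul(-323, Pow(189, -1))) = Mul(645, Mul(-323, Rational(1, 189))) = Mul(645, Rational(-323, 189)) = Rational(-69445, 63)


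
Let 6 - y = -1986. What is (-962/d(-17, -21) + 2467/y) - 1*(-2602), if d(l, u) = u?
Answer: 12312775/4648 ≈ 2649.0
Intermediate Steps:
y = 1992 (y = 6 - 1*(-1986) = 6 + 1986 = 1992)
(-962/d(-17, -21) + 2467/y) - 1*(-2602) = (-962/(-21) + 2467/1992) - 1*(-2602) = (-962*(-1/21) + 2467*(1/1992)) + 2602 = (962/21 + 2467/1992) + 2602 = 218679/4648 + 2602 = 12312775/4648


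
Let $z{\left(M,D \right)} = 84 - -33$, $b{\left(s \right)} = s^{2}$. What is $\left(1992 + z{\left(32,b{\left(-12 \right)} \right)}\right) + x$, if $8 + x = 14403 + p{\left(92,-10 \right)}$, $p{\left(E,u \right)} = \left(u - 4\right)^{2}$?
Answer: $16700$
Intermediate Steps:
$p{\left(E,u \right)} = \left(-4 + u\right)^{2}$
$z{\left(M,D \right)} = 117$ ($z{\left(M,D \right)} = 84 + 33 = 117$)
$x = 14591$ ($x = -8 + \left(14403 + \left(-4 - 10\right)^{2}\right) = -8 + \left(14403 + \left(-14\right)^{2}\right) = -8 + \left(14403 + 196\right) = -8 + 14599 = 14591$)
$\left(1992 + z{\left(32,b{\left(-12 \right)} \right)}\right) + x = \left(1992 + 117\right) + 14591 = 2109 + 14591 = 16700$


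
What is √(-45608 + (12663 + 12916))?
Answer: I*√20029 ≈ 141.52*I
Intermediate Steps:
√(-45608 + (12663 + 12916)) = √(-45608 + 25579) = √(-20029) = I*√20029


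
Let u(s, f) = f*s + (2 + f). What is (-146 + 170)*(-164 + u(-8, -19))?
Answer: -696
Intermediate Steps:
u(s, f) = 2 + f + f*s
(-146 + 170)*(-164 + u(-8, -19)) = (-146 + 170)*(-164 + (2 - 19 - 19*(-8))) = 24*(-164 + (2 - 19 + 152)) = 24*(-164 + 135) = 24*(-29) = -696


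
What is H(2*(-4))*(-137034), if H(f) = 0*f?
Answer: 0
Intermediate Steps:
H(f) = 0
H(2*(-4))*(-137034) = 0*(-137034) = 0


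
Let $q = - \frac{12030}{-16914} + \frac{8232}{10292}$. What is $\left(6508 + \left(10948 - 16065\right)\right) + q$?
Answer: $\frac{10100282584}{7253287} \approx 1392.5$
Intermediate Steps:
$q = \frac{10960367}{7253287}$ ($q = \left(-12030\right) \left(- \frac{1}{16914}\right) + 8232 \cdot \frac{1}{10292} = \frac{2005}{2819} + \frac{2058}{2573} = \frac{10960367}{7253287} \approx 1.5111$)
$\left(6508 + \left(10948 - 16065\right)\right) + q = \left(6508 + \left(10948 - 16065\right)\right) + \frac{10960367}{7253287} = \left(6508 - 5117\right) + \frac{10960367}{7253287} = 1391 + \frac{10960367}{7253287} = \frac{10100282584}{7253287}$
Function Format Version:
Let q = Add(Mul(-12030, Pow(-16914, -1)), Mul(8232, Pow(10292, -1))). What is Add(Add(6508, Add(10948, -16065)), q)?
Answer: Rational(10100282584, 7253287) ≈ 1392.5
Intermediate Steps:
q = Rational(10960367, 7253287) (q = Add(Mul(-12030, Rational(-1, 16914)), Mul(8232, Rational(1, 10292))) = Add(Rational(2005, 2819), Rational(2058, 2573)) = Rational(10960367, 7253287) ≈ 1.5111)
Add(Add(6508, Add(10948, -16065)), q) = Add(Add(6508, Add(10948, -16065)), Rational(10960367, 7253287)) = Add(Add(6508, -5117), Rational(10960367, 7253287)) = Add(1391, Rational(10960367, 7253287)) = Rational(10100282584, 7253287)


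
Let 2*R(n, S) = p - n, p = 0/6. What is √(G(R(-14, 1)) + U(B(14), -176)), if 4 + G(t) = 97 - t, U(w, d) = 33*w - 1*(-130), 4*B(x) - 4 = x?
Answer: 27*√2/2 ≈ 19.092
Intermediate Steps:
p = 0 (p = 0*(⅙) = 0)
B(x) = 1 + x/4
U(w, d) = 130 + 33*w (U(w, d) = 33*w + 130 = 130 + 33*w)
R(n, S) = -n/2 (R(n, S) = (0 - n)/2 = (-n)/2 = -n/2)
G(t) = 93 - t (G(t) = -4 + (97 - t) = 93 - t)
√(G(R(-14, 1)) + U(B(14), -176)) = √((93 - (-1)*(-14)/2) + (130 + 33*(1 + (¼)*14))) = √((93 - 1*7) + (130 + 33*(1 + 7/2))) = √((93 - 7) + (130 + 33*(9/2))) = √(86 + (130 + 297/2)) = √(86 + 557/2) = √(729/2) = 27*√2/2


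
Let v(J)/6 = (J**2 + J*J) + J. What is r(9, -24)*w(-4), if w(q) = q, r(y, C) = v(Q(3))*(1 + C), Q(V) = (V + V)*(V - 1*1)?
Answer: 165600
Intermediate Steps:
Q(V) = 2*V*(-1 + V) (Q(V) = (2*V)*(V - 1) = (2*V)*(-1 + V) = 2*V*(-1 + V))
v(J) = 6*J + 12*J**2 (v(J) = 6*((J**2 + J*J) + J) = 6*((J**2 + J**2) + J) = 6*(2*J**2 + J) = 6*(J + 2*J**2) = 6*J + 12*J**2)
r(y, C) = 1800 + 1800*C (r(y, C) = (6*(2*3*(-1 + 3))*(1 + 2*(2*3*(-1 + 3))))*(1 + C) = (6*(2*3*2)*(1 + 2*(2*3*2)))*(1 + C) = (6*12*(1 + 2*12))*(1 + C) = (6*12*(1 + 24))*(1 + C) = (6*12*25)*(1 + C) = 1800*(1 + C) = 1800 + 1800*C)
r(9, -24)*w(-4) = (1800 + 1800*(-24))*(-4) = (1800 - 43200)*(-4) = -41400*(-4) = 165600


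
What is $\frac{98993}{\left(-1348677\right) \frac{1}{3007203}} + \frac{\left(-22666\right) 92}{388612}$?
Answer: $- \frac{1377256118613613}{6239429361} \approx -2.2073 \cdot 10^{5}$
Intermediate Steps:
$\frac{98993}{\left(-1348677\right) \frac{1}{3007203}} + \frac{\left(-22666\right) 92}{388612} = \frac{98993}{\left(-1348677\right) \frac{1}{3007203}} - \frac{74474}{13879} = \frac{98993}{- \frac{449559}{1002401}} - \frac{74474}{13879} = 98993 \left(- \frac{1002401}{449559}\right) - \frac{74474}{13879} = - \frac{99230682193}{449559} - \frac{74474}{13879} = - \frac{1377256118613613}{6239429361}$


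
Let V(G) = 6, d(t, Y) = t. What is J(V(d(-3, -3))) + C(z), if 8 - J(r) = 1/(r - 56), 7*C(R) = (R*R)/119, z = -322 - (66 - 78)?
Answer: 5139033/41650 ≈ 123.39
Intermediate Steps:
z = -310 (z = -322 - 1*(-12) = -322 + 12 = -310)
C(R) = R²/833 (C(R) = ((R*R)/119)/7 = (R²*(1/119))/7 = (R²/119)/7 = R²/833)
J(r) = 8 - 1/(-56 + r) (J(r) = 8 - 1/(r - 56) = 8 - 1/(-56 + r))
J(V(d(-3, -3))) + C(z) = (-449 + 8*6)/(-56 + 6) + (1/833)*(-310)² = (-449 + 48)/(-50) + (1/833)*96100 = -1/50*(-401) + 96100/833 = 401/50 + 96100/833 = 5139033/41650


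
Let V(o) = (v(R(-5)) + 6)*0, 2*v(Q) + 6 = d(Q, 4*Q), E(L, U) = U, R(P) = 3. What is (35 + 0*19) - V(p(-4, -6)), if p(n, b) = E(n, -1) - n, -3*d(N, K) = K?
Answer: 35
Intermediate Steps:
d(N, K) = -K/3
v(Q) = -3 - 2*Q/3 (v(Q) = -3 + (-4*Q/3)/2 = -3 - 2*Q/3)
p(n, b) = -1 - n
V(o) = 0 (V(o) = ((-3 - ⅔*3) + 6)*0 = ((-3 - 2) + 6)*0 = (-5 + 6)*0 = 1*0 = 0)
(35 + 0*19) - V(p(-4, -6)) = (35 + 0*19) - 1*0 = (35 + 0) + 0 = 35 + 0 = 35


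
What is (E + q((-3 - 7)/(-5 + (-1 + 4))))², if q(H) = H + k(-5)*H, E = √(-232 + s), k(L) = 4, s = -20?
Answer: 373 + 300*I*√7 ≈ 373.0 + 793.73*I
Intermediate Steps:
E = 6*I*√7 (E = √(-232 - 20) = √(-252) = 6*I*√7 ≈ 15.875*I)
q(H) = 5*H (q(H) = H + 4*H = 5*H)
(E + q((-3 - 7)/(-5 + (-1 + 4))))² = (6*I*√7 + 5*((-3 - 7)/(-5 + (-1 + 4))))² = (6*I*√7 + 5*(-10/(-5 + 3)))² = (6*I*√7 + 5*(-10/(-2)))² = (6*I*√7 + 5*(-10*(-½)))² = (6*I*√7 + 5*5)² = (6*I*√7 + 25)² = (25 + 6*I*√7)²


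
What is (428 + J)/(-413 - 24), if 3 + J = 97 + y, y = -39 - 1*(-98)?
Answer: -581/437 ≈ -1.3295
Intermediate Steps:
y = 59 (y = -39 + 98 = 59)
J = 153 (J = -3 + (97 + 59) = -3 + 156 = 153)
(428 + J)/(-413 - 24) = (428 + 153)/(-413 - 24) = 581/(-437) = 581*(-1/437) = -581/437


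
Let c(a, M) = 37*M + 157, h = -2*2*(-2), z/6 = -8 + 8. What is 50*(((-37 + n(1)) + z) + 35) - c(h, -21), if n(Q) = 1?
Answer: 570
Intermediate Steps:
z = 0 (z = 6*(-8 + 8) = 6*0 = 0)
h = 8 (h = -4*(-2) = 8)
c(a, M) = 157 + 37*M
50*(((-37 + n(1)) + z) + 35) - c(h, -21) = 50*(((-37 + 1) + 0) + 35) - (157 + 37*(-21)) = 50*((-36 + 0) + 35) - (157 - 777) = 50*(-36 + 35) - 1*(-620) = 50*(-1) + 620 = -50 + 620 = 570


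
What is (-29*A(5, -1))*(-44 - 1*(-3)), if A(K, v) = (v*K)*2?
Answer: -11890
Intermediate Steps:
A(K, v) = 2*K*v (A(K, v) = (K*v)*2 = 2*K*v)
(-29*A(5, -1))*(-44 - 1*(-3)) = (-58*5*(-1))*(-44 - 1*(-3)) = (-29*(-10))*(-44 + 3) = 290*(-41) = -11890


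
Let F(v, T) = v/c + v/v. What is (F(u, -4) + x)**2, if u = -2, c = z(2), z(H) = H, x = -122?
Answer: 14884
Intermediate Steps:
c = 2
F(v, T) = 1 + v/2 (F(v, T) = v/2 + v/v = v*(1/2) + 1 = v/2 + 1 = 1 + v/2)
(F(u, -4) + x)**2 = ((1 + (1/2)*(-2)) - 122)**2 = ((1 - 1) - 122)**2 = (0 - 122)**2 = (-122)**2 = 14884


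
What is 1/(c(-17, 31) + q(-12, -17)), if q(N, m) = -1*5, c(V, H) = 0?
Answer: -⅕ ≈ -0.20000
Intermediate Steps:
q(N, m) = -5
1/(c(-17, 31) + q(-12, -17)) = 1/(0 - 5) = 1/(-5) = -⅕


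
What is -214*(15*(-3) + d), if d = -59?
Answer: 22256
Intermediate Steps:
-214*(15*(-3) + d) = -214*(15*(-3) - 59) = -214*(-45 - 59) = -214*(-104) = 22256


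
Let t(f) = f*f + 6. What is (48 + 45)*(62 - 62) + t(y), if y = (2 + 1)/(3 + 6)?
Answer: 55/9 ≈ 6.1111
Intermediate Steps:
y = 1/3 (y = 3/9 = 3*(1/9) = 1/3 ≈ 0.33333)
t(f) = 6 + f**2 (t(f) = f**2 + 6 = 6 + f**2)
(48 + 45)*(62 - 62) + t(y) = (48 + 45)*(62 - 62) + (6 + (1/3)**2) = 93*0 + (6 + 1/9) = 0 + 55/9 = 55/9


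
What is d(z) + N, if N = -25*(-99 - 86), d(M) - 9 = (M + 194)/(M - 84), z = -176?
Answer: 602411/130 ≈ 4633.9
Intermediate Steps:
d(M) = 9 + (194 + M)/(-84 + M) (d(M) = 9 + (M + 194)/(M - 84) = 9 + (194 + M)/(-84 + M))
N = 4625 (N = -25*(-185) = 4625)
d(z) + N = 2*(-281 + 5*(-176))/(-84 - 176) + 4625 = 2*(-281 - 880)/(-260) + 4625 = 2*(-1/260)*(-1161) + 4625 = 1161/130 + 4625 = 602411/130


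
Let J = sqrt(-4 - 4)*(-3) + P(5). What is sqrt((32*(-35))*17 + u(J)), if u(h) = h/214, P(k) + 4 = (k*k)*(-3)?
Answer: sqrt(-871972746 - 1284*I*sqrt(2))/214 ≈ 0.00014368 - 137.99*I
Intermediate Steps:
P(k) = -4 - 3*k**2 (P(k) = -4 + (k*k)*(-3) = -4 + k**2*(-3) = -4 - 3*k**2)
J = -79 - 6*I*sqrt(2) (J = sqrt(-4 - 4)*(-3) + (-4 - 3*5**2) = sqrt(-8)*(-3) + (-4 - 3*25) = (2*I*sqrt(2))*(-3) + (-4 - 75) = -6*I*sqrt(2) - 79 = -79 - 6*I*sqrt(2) ≈ -79.0 - 8.4853*I)
u(h) = h/214 (u(h) = h*(1/214) = h/214)
sqrt((32*(-35))*17 + u(J)) = sqrt((32*(-35))*17 + (-79 - 6*I*sqrt(2))/214) = sqrt(-1120*17 + (-79/214 - 3*I*sqrt(2)/107)) = sqrt(-19040 + (-79/214 - 3*I*sqrt(2)/107)) = sqrt(-4074639/214 - 3*I*sqrt(2)/107)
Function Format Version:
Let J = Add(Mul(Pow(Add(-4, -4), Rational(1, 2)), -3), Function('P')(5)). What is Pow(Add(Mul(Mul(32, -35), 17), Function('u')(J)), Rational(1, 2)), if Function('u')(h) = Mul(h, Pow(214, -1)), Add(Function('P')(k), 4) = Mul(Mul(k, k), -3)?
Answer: Mul(Rational(1, 214), Pow(Add(-871972746, Mul(-1284, I, Pow(2, Rational(1, 2)))), Rational(1, 2))) ≈ Add(0.00014368, Mul(-137.99, I))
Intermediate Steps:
Function('P')(k) = Add(-4, Mul(-3, Pow(k, 2))) (Function('P')(k) = Add(-4, Mul(Mul(k, k), -3)) = Add(-4, Mul(Pow(k, 2), -3)) = Add(-4, Mul(-3, Pow(k, 2))))
J = Add(-79, Mul(-6, I, Pow(2, Rational(1, 2)))) (J = Add(Mul(Pow(Add(-4, -4), Rational(1, 2)), -3), Add(-4, Mul(-3, Pow(5, 2)))) = Add(Mul(Pow(-8, Rational(1, 2)), -3), Add(-4, Mul(-3, 25))) = Add(Mul(Mul(2, I, Pow(2, Rational(1, 2))), -3), Add(-4, -75)) = Add(Mul(-6, I, Pow(2, Rational(1, 2))), -79) = Add(-79, Mul(-6, I, Pow(2, Rational(1, 2)))) ≈ Add(-79.000, Mul(-8.4853, I)))
Function('u')(h) = Mul(Rational(1, 214), h) (Function('u')(h) = Mul(h, Rational(1, 214)) = Mul(Rational(1, 214), h))
Pow(Add(Mul(Mul(32, -35), 17), Function('u')(J)), Rational(1, 2)) = Pow(Add(Mul(Mul(32, -35), 17), Mul(Rational(1, 214), Add(-79, Mul(-6, I, Pow(2, Rational(1, 2)))))), Rational(1, 2)) = Pow(Add(Mul(-1120, 17), Add(Rational(-79, 214), Mul(Rational(-3, 107), I, Pow(2, Rational(1, 2))))), Rational(1, 2)) = Pow(Add(-19040, Add(Rational(-79, 214), Mul(Rational(-3, 107), I, Pow(2, Rational(1, 2))))), Rational(1, 2)) = Pow(Add(Rational(-4074639, 214), Mul(Rational(-3, 107), I, Pow(2, Rational(1, 2)))), Rational(1, 2))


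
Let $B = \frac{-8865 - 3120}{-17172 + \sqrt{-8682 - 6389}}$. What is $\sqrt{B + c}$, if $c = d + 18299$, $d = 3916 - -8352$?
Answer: $\frac{\sqrt{106328732056029707691 + 141371538807 i \sqrt{15071}}}{58978531} \approx 174.84 + 1.4269 \cdot 10^{-5} i$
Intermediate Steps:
$d = 12268$ ($d = 3916 + 8352 = 12268$)
$c = 30567$ ($c = 12268 + 18299 = 30567$)
$B = - \frac{11985}{-17172 + i \sqrt{15071}}$ ($B = - \frac{11985}{-17172 + \sqrt{-15071}} = - \frac{11985}{-17172 + i \sqrt{15071}} \approx 0.6979 + 0.0049894 i$)
$\sqrt{B + c} = \sqrt{\left(\frac{41161284}{58978531} + \frac{2397 i \sqrt{15071}}{58978531}\right) + 30567} = \sqrt{\frac{1802837918361}{58978531} + \frac{2397 i \sqrt{15071}}{58978531}}$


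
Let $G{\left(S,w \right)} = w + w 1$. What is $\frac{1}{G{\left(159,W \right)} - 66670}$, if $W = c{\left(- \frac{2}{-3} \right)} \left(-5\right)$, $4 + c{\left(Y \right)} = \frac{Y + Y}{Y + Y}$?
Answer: $- \frac{1}{66640} \approx -1.5006 \cdot 10^{-5}$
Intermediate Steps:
$c{\left(Y \right)} = -3$ ($c{\left(Y \right)} = -4 + \frac{Y + Y}{Y + Y} = -4 + \frac{2 Y}{2 Y} = -4 + 2 Y \frac{1}{2 Y} = -4 + 1 = -3$)
$W = 15$ ($W = \left(-3\right) \left(-5\right) = 15$)
$G{\left(S,w \right)} = 2 w$ ($G{\left(S,w \right)} = w + w = 2 w$)
$\frac{1}{G{\left(159,W \right)} - 66670} = \frac{1}{2 \cdot 15 - 66670} = \frac{1}{30 - 66670} = \frac{1}{-66640} = - \frac{1}{66640}$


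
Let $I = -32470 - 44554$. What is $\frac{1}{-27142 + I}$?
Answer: $- \frac{1}{104166} \approx -9.6001 \cdot 10^{-6}$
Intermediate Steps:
$I = -77024$ ($I = -32470 - 44554 = -77024$)
$\frac{1}{-27142 + I} = \frac{1}{-27142 - 77024} = \frac{1}{-104166} = - \frac{1}{104166}$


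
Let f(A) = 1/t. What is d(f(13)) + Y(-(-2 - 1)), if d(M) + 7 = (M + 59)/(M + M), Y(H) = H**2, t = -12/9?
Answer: -221/6 ≈ -36.833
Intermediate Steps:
t = -4/3 (t = -12*1/9 = -4/3 ≈ -1.3333)
f(A) = -3/4 (f(A) = 1/(-4/3) = -3/4)
d(M) = -7 + (59 + M)/(2*M) (d(M) = -7 + (M + 59)/(M + M) = -7 + (59 + M)/((2*M)) = -7 + (59 + M)*(1/(2*M)) = -7 + (59 + M)/(2*M))
d(f(13)) + Y(-(-2 - 1)) = (59 - 13*(-3/4))/(2*(-3/4)) + (-(-2 - 1))**2 = (1/2)*(-4/3)*(59 + 39/4) + (-1*(-3))**2 = (1/2)*(-4/3)*(275/4) + 3**2 = -275/6 + 9 = -221/6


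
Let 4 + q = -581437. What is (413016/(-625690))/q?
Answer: 206508/181900909645 ≈ 1.1353e-6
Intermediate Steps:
q = -581441 (q = -4 - 581437 = -581441)
(413016/(-625690))/q = (413016/(-625690))/(-581441) = (413016*(-1/625690))*(-1/581441) = -206508/312845*(-1/581441) = 206508/181900909645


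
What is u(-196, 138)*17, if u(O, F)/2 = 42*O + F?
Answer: -275196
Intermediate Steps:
u(O, F) = 2*F + 84*O (u(O, F) = 2*(42*O + F) = 2*(F + 42*O) = 2*F + 84*O)
u(-196, 138)*17 = (2*138 + 84*(-196))*17 = (276 - 16464)*17 = -16188*17 = -275196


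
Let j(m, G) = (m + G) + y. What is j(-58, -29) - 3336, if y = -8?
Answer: -3431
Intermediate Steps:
j(m, G) = -8 + G + m (j(m, G) = (m + G) - 8 = (G + m) - 8 = -8 + G + m)
j(-58, -29) - 3336 = (-8 - 29 - 58) - 3336 = -95 - 3336 = -3431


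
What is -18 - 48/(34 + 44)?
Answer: -242/13 ≈ -18.615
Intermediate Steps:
-18 - 48/(34 + 44) = -18 - 48/78 = -18 - 48*1/78 = -18 - 8/13 = -242/13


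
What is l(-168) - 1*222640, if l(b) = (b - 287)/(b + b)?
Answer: -10686655/48 ≈ -2.2264e+5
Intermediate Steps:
l(b) = (-287 + b)/(2*b) (l(b) = (-287 + b)/((2*b)) = (-287 + b)*(1/(2*b)) = (-287 + b)/(2*b))
l(-168) - 1*222640 = (½)*(-287 - 168)/(-168) - 1*222640 = (½)*(-1/168)*(-455) - 222640 = 65/48 - 222640 = -10686655/48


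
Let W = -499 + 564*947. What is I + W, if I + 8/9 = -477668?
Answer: 503461/9 ≈ 55940.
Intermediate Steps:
I = -4299020/9 (I = -8/9 - 477668 = -4299020/9 ≈ -4.7767e+5)
W = 533609 (W = -499 + 534108 = 533609)
I + W = -4299020/9 + 533609 = 503461/9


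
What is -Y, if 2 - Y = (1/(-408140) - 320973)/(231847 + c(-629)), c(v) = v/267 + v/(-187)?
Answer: -940588383000797/277917871655860 ≈ -3.3844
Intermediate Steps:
c(v) = -80*v/49929 (c(v) = v*(1/267) + v*(-1/187) = v/267 - v/187 = -80*v/49929)
Y = 940588383000797/277917871655860 (Y = 2 - (1/(-408140) - 320973)/(231847 - 80/49929*(-629)) = 2 - (-1/408140 - 320973)/(231847 + 2960/2937) = 2 - (-131001920221)/(408140*680937599/2937) = 2 - (-131001920221)*2937/(408140*680937599) = 2 - 1*(-384752639689077/277917871655860) = 2 + 384752639689077/277917871655860 = 940588383000797/277917871655860 ≈ 3.3844)
-Y = -1*940588383000797/277917871655860 = -940588383000797/277917871655860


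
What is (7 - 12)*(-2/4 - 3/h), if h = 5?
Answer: 11/2 ≈ 5.5000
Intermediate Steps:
(7 - 12)*(-2/4 - 3/h) = (7 - 12)*(-2/4 - 3/5) = -5*(-2*1/4 - 3*1/5) = -5*(-1/2 - 3/5) = -5*(-11/10) = 11/2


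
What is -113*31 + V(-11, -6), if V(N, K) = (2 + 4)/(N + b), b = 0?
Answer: -38539/11 ≈ -3503.5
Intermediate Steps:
V(N, K) = 6/N (V(N, K) = (2 + 4)/(N + 0) = 6/N)
-113*31 + V(-11, -6) = -113*31 + 6/(-11) = -3503 + 6*(-1/11) = -3503 - 6/11 = -38539/11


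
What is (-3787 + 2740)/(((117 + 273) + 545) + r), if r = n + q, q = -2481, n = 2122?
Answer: -349/192 ≈ -1.8177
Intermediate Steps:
r = -359 (r = 2122 - 2481 = -359)
(-3787 + 2740)/(((117 + 273) + 545) + r) = (-3787 + 2740)/(((117 + 273) + 545) - 359) = -1047/((390 + 545) - 359) = -1047/(935 - 359) = -1047/576 = -1047*1/576 = -349/192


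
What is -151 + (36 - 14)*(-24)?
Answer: -679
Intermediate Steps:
-151 + (36 - 14)*(-24) = -151 + 22*(-24) = -151 - 528 = -679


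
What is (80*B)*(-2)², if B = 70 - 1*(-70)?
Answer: 44800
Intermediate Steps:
B = 140 (B = 70 + 70 = 140)
(80*B)*(-2)² = (80*140)*(-2)² = 11200*4 = 44800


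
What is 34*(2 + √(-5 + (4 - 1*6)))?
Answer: 68 + 34*I*√7 ≈ 68.0 + 89.956*I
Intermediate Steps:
34*(2 + √(-5 + (4 - 1*6))) = 34*(2 + √(-5 + (4 - 6))) = 34*(2 + √(-5 - 2)) = 34*(2 + √(-7)) = 34*(2 + I*√7) = 68 + 34*I*√7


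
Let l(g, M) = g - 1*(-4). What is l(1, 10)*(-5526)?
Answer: -27630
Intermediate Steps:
l(g, M) = 4 + g (l(g, M) = g + 4 = 4 + g)
l(1, 10)*(-5526) = (4 + 1)*(-5526) = 5*(-5526) = -27630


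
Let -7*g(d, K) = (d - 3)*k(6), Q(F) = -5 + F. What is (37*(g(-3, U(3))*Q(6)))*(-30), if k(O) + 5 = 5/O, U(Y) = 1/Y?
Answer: 27750/7 ≈ 3964.3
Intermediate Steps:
k(O) = -5 + 5/O
g(d, K) = -25/14 + 25*d/42 (g(d, K) = -(d - 3)*(-5 + 5/6)/7 = -(-3 + d)*(-5 + 5*(⅙))/7 = -(-3 + d)*(-5 + ⅚)/7 = -(-3 + d)*(-25)/(7*6) = -(25/2 - 25*d/6)/7 = -25/14 + 25*d/42)
(37*(g(-3, U(3))*Q(6)))*(-30) = (37*((-25/14 + (25/42)*(-3))*(-5 + 6)))*(-30) = (37*((-25/14 - 25/14)*1))*(-30) = (37*(-25/7*1))*(-30) = (37*(-25/7))*(-30) = -925/7*(-30) = 27750/7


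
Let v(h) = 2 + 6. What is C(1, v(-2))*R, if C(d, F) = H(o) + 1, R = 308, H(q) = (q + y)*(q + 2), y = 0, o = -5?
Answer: 4928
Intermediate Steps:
v(h) = 8
H(q) = q*(2 + q) (H(q) = (q + 0)*(q + 2) = q*(2 + q))
C(d, F) = 16 (C(d, F) = -5*(2 - 5) + 1 = -5*(-3) + 1 = 15 + 1 = 16)
C(1, v(-2))*R = 16*308 = 4928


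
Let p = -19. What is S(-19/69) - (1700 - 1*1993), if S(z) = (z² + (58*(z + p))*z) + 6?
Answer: 2889560/4761 ≈ 606.92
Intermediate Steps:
S(z) = 6 + z² + z*(-1102 + 58*z) (S(z) = (z² + (58*(z - 19))*z) + 6 = (z² + (58*(-19 + z))*z) + 6 = (z² + (-1102 + 58*z)*z) + 6 = (z² + z*(-1102 + 58*z)) + 6 = 6 + z² + z*(-1102 + 58*z))
S(-19/69) - (1700 - 1*1993) = (6 - (-20938)/69 + 59*(-19/69)²) - (1700 - 1*1993) = (6 - (-20938)/69 + 59*(-19*1/69)²) - (1700 - 1993) = (6 - 1102*(-19/69) + 59*(-19/69)²) - 1*(-293) = (6 + 20938/69 + 59*(361/4761)) + 293 = (6 + 20938/69 + 21299/4761) + 293 = 1494587/4761 + 293 = 2889560/4761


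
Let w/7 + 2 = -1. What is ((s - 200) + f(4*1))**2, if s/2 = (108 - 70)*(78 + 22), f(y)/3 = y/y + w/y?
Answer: 873143401/16 ≈ 5.4571e+7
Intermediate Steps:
w = -21 (w = -14 + 7*(-1) = -14 - 7 = -21)
f(y) = 3 - 63/y (f(y) = 3*(y/y - 21/y) = 3*(1 - 21/y) = 3 - 63/y)
s = 7600 (s = 2*((108 - 70)*(78 + 22)) = 2*(38*100) = 2*3800 = 7600)
((s - 200) + f(4*1))**2 = ((7600 - 200) + (3 - 63/(4*1)))**2 = (7400 + (3 - 63/4))**2 = (7400 - 51/4)**2 = (29549/4)**2 = 873143401/16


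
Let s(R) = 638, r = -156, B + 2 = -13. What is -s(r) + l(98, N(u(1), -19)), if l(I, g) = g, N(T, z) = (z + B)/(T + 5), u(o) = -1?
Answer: -1293/2 ≈ -646.50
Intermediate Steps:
B = -15 (B = -2 - 13 = -15)
N(T, z) = (-15 + z)/(5 + T) (N(T, z) = (z - 15)/(T + 5) = (-15 + z)/(5 + T))
-s(r) + l(98, N(u(1), -19)) = -1*638 + (-15 - 19)/(5 - 1) = -638 - 34/4 = -638 + (¼)*(-34) = -638 - 17/2 = -1293/2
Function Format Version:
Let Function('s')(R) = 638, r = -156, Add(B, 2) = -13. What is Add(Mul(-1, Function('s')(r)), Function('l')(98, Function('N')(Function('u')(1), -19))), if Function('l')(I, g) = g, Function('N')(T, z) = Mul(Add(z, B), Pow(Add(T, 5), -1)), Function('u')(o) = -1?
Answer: Rational(-1293, 2) ≈ -646.50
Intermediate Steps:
B = -15 (B = Add(-2, -13) = -15)
Function('N')(T, z) = Mul(Pow(Add(5, T), -1), Add(-15, z)) (Function('N')(T, z) = Mul(Add(z, -15), Pow(Add(T, 5), -1)) = Mul(Add(-15, z), Pow(Add(5, T), -1)) = Mul(Pow(Add(5, T), -1), Add(-15, z)))
Add(Mul(-1, Function('s')(r)), Function('l')(98, Function('N')(Function('u')(1), -19))) = Add(Mul(-1, 638), Mul(Pow(Add(5, -1), -1), Add(-15, -19))) = Add(-638, Mul(Pow(4, -1), -34)) = Add(-638, Mul(Rational(1, 4), -34)) = Add(-638, Rational(-17, 2)) = Rational(-1293, 2)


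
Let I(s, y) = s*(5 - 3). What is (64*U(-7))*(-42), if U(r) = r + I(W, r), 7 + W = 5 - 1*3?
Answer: 45696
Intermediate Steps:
W = -5 (W = -7 + (5 - 1*3) = -7 + (5 - 3) = -7 + 2 = -5)
I(s, y) = 2*s (I(s, y) = s*2 = 2*s)
U(r) = -10 + r (U(r) = r + 2*(-5) = r - 10 = -10 + r)
(64*U(-7))*(-42) = (64*(-10 - 7))*(-42) = (64*(-17))*(-42) = -1088*(-42) = 45696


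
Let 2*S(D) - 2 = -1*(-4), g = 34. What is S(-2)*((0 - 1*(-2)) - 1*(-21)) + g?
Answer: 103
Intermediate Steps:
S(D) = 3 (S(D) = 1 + (-1*(-4))/2 = 1 + (½)*4 = 1 + 2 = 3)
S(-2)*((0 - 1*(-2)) - 1*(-21)) + g = 3*((0 - 1*(-2)) - 1*(-21)) + 34 = 3*((0 + 2) + 21) + 34 = 3*(2 + 21) + 34 = 3*23 + 34 = 69 + 34 = 103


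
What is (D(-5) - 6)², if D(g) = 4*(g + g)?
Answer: 2116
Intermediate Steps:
D(g) = 8*g (D(g) = 4*(2*g) = 8*g)
(D(-5) - 6)² = (8*(-5) - 6)² = (-40 - 6)² = (-46)² = 2116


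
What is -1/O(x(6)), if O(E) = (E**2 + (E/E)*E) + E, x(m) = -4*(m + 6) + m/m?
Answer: -1/2115 ≈ -0.00047281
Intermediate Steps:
x(m) = -23 - 4*m (x(m) = -4*(6 + m) + 1 = (-24 - 4*m) + 1 = -23 - 4*m)
O(E) = E**2 + 2*E (O(E) = (E**2 + 1*E) + E = (E**2 + E) + E = (E + E**2) + E = E**2 + 2*E)
-1/O(x(6)) = -1/((-23 - 4*6)*(2 + (-23 - 4*6))) = -1/((-23 - 24)*(2 + (-23 - 24))) = -1/(-47*(2 - 47)) = -1/(-47*(-45)) = -1/2115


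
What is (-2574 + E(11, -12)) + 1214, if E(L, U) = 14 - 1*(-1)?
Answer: -1345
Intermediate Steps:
E(L, U) = 15 (E(L, U) = 14 + 1 = 15)
(-2574 + E(11, -12)) + 1214 = (-2574 + 15) + 1214 = -2559 + 1214 = -1345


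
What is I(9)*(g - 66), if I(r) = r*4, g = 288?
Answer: 7992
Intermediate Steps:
I(r) = 4*r
I(9)*(g - 66) = (4*9)*(288 - 66) = 36*222 = 7992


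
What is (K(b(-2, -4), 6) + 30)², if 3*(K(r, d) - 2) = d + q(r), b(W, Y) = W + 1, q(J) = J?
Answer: 10201/9 ≈ 1133.4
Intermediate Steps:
b(W, Y) = 1 + W
K(r, d) = 2 + d/3 + r/3 (K(r, d) = 2 + (d + r)/3 = 2 + (d/3 + r/3) = 2 + d/3 + r/3)
(K(b(-2, -4), 6) + 30)² = ((2 + (⅓)*6 + (1 - 2)/3) + 30)² = ((2 + 2 + (⅓)*(-1)) + 30)² = ((2 + 2 - ⅓) + 30)² = (11/3 + 30)² = (101/3)² = 10201/9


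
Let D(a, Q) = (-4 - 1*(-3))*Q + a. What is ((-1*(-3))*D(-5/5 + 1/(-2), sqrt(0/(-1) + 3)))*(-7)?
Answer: 63/2 + 21*sqrt(3) ≈ 67.873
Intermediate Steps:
D(a, Q) = a - Q (D(a, Q) = (-4 + 3)*Q + a = -Q + a = a - Q)
((-1*(-3))*D(-5/5 + 1/(-2), sqrt(0/(-1) + 3)))*(-7) = ((-1*(-3))*((-5/5 + 1/(-2)) - sqrt(0/(-1) + 3)))*(-7) = (3*((-5*1/5 + 1*(-1/2)) - sqrt(0*(-1) + 3)))*(-7) = (3*((-1 - 1/2) - sqrt(0 + 3)))*(-7) = (3*(-3/2 - sqrt(3)))*(-7) = (-9/2 - 3*sqrt(3))*(-7) = 63/2 + 21*sqrt(3)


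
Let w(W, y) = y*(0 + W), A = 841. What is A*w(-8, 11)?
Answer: -74008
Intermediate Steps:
w(W, y) = W*y (w(W, y) = y*W = W*y)
A*w(-8, 11) = 841*(-8*11) = 841*(-88) = -74008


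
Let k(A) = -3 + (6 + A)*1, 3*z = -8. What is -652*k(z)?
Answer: -652/3 ≈ -217.33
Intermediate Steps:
z = -8/3 (z = (1/3)*(-8) = -8/3 ≈ -2.6667)
k(A) = 3 + A (k(A) = -3 + (6 + A) = 3 + A)
-652*k(z) = -652*(3 - 8/3) = -652*1/3 = -652/3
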